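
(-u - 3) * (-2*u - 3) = 2*u^2 + 9*u + 9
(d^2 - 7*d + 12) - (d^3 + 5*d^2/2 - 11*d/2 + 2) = -d^3 - 3*d^2/2 - 3*d/2 + 10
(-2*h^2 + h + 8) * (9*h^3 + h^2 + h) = -18*h^5 + 7*h^4 + 71*h^3 + 9*h^2 + 8*h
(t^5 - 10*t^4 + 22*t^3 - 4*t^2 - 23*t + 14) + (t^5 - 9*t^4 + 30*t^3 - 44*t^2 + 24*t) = 2*t^5 - 19*t^4 + 52*t^3 - 48*t^2 + t + 14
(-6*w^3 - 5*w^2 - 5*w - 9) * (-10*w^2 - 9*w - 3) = 60*w^5 + 104*w^4 + 113*w^3 + 150*w^2 + 96*w + 27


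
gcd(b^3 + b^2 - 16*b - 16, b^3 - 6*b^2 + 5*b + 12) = b^2 - 3*b - 4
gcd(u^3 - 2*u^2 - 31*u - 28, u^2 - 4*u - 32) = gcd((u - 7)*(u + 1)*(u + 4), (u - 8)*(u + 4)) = u + 4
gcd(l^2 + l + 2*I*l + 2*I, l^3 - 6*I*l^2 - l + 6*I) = l + 1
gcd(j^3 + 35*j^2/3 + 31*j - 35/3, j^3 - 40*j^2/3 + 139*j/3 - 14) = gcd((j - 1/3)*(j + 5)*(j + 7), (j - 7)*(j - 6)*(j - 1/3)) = j - 1/3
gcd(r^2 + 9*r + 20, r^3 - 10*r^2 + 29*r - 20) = 1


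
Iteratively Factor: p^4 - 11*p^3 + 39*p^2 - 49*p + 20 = (p - 1)*(p^3 - 10*p^2 + 29*p - 20) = (p - 4)*(p - 1)*(p^2 - 6*p + 5) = (p - 4)*(p - 1)^2*(p - 5)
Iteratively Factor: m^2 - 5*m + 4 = (m - 4)*(m - 1)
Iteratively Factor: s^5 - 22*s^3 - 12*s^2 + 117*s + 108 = (s - 4)*(s^4 + 4*s^3 - 6*s^2 - 36*s - 27) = (s - 4)*(s + 1)*(s^3 + 3*s^2 - 9*s - 27) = (s - 4)*(s + 1)*(s + 3)*(s^2 - 9) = (s - 4)*(s + 1)*(s + 3)^2*(s - 3)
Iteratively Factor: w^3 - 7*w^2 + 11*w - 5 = (w - 1)*(w^2 - 6*w + 5) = (w - 5)*(w - 1)*(w - 1)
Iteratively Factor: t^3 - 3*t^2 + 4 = (t - 2)*(t^2 - t - 2) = (t - 2)^2*(t + 1)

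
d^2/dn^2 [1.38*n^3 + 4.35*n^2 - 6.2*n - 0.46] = 8.28*n + 8.7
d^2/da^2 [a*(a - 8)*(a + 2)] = 6*a - 12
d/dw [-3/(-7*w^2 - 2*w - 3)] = 6*(-7*w - 1)/(7*w^2 + 2*w + 3)^2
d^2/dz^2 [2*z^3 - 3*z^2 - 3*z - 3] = 12*z - 6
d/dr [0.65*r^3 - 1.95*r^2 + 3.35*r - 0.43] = 1.95*r^2 - 3.9*r + 3.35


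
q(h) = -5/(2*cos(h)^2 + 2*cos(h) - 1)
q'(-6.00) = -1.07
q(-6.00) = -1.81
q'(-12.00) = -3.23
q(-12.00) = -2.37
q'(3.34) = -1.76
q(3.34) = 4.81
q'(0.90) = -17.02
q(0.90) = -4.92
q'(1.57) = -10.05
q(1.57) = 5.01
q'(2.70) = 2.51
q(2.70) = 4.26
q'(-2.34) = -1.39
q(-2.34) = 3.51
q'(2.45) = 1.88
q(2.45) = 3.69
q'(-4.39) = -1.69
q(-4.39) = 3.49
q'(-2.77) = -2.47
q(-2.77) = 4.44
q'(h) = -5*(4*sin(h)*cos(h) + 2*sin(h))/(2*cos(h)^2 + 2*cos(h) - 1)^2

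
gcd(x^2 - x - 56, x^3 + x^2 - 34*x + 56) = x + 7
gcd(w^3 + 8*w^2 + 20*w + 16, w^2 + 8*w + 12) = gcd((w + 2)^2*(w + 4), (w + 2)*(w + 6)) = w + 2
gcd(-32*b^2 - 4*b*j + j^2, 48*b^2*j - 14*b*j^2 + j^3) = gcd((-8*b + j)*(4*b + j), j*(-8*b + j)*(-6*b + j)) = 8*b - j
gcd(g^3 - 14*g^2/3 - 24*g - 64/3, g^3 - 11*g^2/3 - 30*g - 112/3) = g^2 - 6*g - 16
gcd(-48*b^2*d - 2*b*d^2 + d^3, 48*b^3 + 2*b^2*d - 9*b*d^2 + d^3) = 8*b - d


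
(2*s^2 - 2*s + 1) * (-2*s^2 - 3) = -4*s^4 + 4*s^3 - 8*s^2 + 6*s - 3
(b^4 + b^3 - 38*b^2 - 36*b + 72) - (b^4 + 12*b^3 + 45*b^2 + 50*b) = -11*b^3 - 83*b^2 - 86*b + 72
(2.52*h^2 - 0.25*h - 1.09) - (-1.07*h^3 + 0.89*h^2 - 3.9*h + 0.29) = 1.07*h^3 + 1.63*h^2 + 3.65*h - 1.38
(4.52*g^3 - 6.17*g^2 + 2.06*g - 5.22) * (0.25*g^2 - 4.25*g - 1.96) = 1.13*g^5 - 20.7525*g^4 + 17.8783*g^3 + 2.0332*g^2 + 18.1474*g + 10.2312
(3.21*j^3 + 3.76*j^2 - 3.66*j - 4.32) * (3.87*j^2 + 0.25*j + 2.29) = 12.4227*j^5 + 15.3537*j^4 - 5.8733*j^3 - 9.023*j^2 - 9.4614*j - 9.8928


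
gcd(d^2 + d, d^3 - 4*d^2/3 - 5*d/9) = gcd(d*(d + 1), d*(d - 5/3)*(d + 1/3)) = d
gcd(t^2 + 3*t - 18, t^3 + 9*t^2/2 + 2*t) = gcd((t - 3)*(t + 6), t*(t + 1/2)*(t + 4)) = 1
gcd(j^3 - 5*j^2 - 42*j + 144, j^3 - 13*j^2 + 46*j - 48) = j^2 - 11*j + 24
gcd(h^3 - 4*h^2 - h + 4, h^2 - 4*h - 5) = h + 1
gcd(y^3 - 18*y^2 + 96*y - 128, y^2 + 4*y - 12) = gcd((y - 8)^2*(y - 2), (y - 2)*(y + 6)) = y - 2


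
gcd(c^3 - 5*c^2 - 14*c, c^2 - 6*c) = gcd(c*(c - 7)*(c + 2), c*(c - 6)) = c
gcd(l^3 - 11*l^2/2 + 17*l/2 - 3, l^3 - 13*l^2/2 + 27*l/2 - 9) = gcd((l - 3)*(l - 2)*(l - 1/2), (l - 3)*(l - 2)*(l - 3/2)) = l^2 - 5*l + 6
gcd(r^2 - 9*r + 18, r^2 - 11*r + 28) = 1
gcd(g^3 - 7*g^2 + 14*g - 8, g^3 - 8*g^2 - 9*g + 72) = 1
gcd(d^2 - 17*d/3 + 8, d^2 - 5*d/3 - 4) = d - 3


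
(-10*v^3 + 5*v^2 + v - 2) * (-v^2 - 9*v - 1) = 10*v^5 + 85*v^4 - 36*v^3 - 12*v^2 + 17*v + 2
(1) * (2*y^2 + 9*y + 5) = 2*y^2 + 9*y + 5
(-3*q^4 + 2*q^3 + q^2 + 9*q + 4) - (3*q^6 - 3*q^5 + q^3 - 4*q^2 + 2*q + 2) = -3*q^6 + 3*q^5 - 3*q^4 + q^3 + 5*q^2 + 7*q + 2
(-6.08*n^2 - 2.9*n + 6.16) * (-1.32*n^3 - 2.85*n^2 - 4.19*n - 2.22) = 8.0256*n^5 + 21.156*n^4 + 25.609*n^3 + 8.0926*n^2 - 19.3724*n - 13.6752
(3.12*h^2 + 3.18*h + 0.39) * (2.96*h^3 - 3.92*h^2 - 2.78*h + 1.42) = 9.2352*h^5 - 2.8176*h^4 - 19.9848*h^3 - 5.9388*h^2 + 3.4314*h + 0.5538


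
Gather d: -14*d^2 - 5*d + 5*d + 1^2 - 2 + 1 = -14*d^2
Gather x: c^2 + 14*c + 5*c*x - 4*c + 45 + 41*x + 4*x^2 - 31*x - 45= c^2 + 10*c + 4*x^2 + x*(5*c + 10)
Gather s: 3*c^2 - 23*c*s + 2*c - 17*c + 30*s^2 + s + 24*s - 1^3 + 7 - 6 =3*c^2 - 15*c + 30*s^2 + s*(25 - 23*c)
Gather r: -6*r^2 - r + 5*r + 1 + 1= -6*r^2 + 4*r + 2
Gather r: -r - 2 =-r - 2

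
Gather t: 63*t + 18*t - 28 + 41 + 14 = 81*t + 27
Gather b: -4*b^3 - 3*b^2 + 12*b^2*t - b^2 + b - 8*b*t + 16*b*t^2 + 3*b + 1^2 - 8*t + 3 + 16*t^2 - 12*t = -4*b^3 + b^2*(12*t - 4) + b*(16*t^2 - 8*t + 4) + 16*t^2 - 20*t + 4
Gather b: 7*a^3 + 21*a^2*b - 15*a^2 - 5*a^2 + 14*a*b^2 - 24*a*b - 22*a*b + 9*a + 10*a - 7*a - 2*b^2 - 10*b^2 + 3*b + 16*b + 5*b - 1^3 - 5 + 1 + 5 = 7*a^3 - 20*a^2 + 12*a + b^2*(14*a - 12) + b*(21*a^2 - 46*a + 24)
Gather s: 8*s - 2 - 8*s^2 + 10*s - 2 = -8*s^2 + 18*s - 4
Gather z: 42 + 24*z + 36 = 24*z + 78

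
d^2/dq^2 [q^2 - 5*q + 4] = 2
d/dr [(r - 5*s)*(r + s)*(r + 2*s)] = 3*r^2 - 4*r*s - 13*s^2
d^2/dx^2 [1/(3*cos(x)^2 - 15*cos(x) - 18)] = (4*sin(x)^4 - 51*sin(x)^2 - 45*cos(x)/4 - 15*cos(3*x)/4 - 15)/(3*(sin(x)^2 + 5*cos(x) + 5)^3)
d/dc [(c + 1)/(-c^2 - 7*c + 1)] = (-c^2 - 7*c + (c + 1)*(2*c + 7) + 1)/(c^2 + 7*c - 1)^2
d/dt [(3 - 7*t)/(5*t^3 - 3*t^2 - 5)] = (-35*t^3 + 21*t^2 + 3*t*(5*t - 2)*(7*t - 3) + 35)/(-5*t^3 + 3*t^2 + 5)^2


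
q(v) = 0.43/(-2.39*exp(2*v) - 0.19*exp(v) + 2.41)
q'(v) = 0.43*(4.78*exp(2*v) + 0.19*exp(v))/(-2.39*exp(2*v) - 0.19*exp(v) + 2.41)^2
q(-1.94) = 0.18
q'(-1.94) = 0.01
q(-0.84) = 0.23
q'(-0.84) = 0.12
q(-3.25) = 0.18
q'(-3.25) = 0.00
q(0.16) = -0.39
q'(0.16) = 2.40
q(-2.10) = 0.18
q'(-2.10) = 0.01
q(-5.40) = 0.18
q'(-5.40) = 0.00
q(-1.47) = 0.19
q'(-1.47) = 0.03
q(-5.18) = 0.18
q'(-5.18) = 0.00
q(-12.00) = 0.18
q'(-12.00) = 0.00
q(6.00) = 0.00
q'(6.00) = 0.00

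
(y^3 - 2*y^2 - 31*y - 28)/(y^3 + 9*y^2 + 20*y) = (y^2 - 6*y - 7)/(y*(y + 5))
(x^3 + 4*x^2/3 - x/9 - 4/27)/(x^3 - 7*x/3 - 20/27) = (3*x - 1)/(3*x - 5)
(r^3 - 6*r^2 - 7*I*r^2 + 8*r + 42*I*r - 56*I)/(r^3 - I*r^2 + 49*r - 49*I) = (r^2 - 6*r + 8)/(r^2 + 6*I*r + 7)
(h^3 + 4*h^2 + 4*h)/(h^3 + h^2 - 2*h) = (h + 2)/(h - 1)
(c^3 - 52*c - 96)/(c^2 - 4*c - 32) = (c^2 + 8*c + 12)/(c + 4)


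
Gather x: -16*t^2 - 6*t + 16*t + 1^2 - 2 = -16*t^2 + 10*t - 1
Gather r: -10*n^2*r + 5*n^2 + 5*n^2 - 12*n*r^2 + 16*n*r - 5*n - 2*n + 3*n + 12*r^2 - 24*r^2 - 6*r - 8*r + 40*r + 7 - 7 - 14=10*n^2 - 4*n + r^2*(-12*n - 12) + r*(-10*n^2 + 16*n + 26) - 14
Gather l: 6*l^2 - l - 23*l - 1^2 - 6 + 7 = 6*l^2 - 24*l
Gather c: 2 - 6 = -4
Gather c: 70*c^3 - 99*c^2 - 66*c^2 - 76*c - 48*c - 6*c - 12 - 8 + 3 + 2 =70*c^3 - 165*c^2 - 130*c - 15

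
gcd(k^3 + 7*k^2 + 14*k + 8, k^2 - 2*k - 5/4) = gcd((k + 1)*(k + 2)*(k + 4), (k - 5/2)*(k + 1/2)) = 1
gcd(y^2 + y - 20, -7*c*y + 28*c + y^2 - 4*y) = y - 4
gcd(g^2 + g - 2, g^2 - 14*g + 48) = 1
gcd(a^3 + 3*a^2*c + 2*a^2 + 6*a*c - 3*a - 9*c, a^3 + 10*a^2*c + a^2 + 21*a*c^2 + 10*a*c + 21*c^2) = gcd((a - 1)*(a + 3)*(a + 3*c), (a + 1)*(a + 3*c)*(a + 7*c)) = a + 3*c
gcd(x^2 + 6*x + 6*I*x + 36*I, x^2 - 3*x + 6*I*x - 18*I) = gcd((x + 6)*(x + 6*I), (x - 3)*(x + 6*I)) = x + 6*I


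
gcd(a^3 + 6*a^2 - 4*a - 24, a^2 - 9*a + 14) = a - 2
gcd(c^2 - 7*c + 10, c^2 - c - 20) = c - 5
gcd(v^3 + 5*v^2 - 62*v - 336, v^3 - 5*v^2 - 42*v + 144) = v^2 - 2*v - 48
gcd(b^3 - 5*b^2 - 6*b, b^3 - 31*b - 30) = b^2 - 5*b - 6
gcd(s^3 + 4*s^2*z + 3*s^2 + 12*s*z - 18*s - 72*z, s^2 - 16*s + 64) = 1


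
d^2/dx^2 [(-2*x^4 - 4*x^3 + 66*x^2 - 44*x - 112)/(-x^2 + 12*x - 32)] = 4*(x^3 - 24*x^2 + 192*x + 298)/(x^3 - 24*x^2 + 192*x - 512)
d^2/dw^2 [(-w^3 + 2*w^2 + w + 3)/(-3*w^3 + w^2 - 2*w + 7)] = 2*(-15*w^6 - 45*w^5 + 9*w^4 - 224*w^3 - 189*w^2 - 3*w - 103)/(27*w^9 - 27*w^8 + 63*w^7 - 226*w^6 + 168*w^5 - 285*w^4 + 533*w^3 - 231*w^2 + 294*w - 343)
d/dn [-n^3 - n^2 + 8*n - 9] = -3*n^2 - 2*n + 8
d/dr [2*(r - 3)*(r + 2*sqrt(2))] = 4*r - 6 + 4*sqrt(2)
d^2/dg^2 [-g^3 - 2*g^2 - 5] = -6*g - 4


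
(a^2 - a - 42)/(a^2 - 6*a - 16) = (-a^2 + a + 42)/(-a^2 + 6*a + 16)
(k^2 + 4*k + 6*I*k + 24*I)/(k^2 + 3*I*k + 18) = (k + 4)/(k - 3*I)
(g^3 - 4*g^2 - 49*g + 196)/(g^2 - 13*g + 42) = (g^2 + 3*g - 28)/(g - 6)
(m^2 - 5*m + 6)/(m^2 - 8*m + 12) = (m - 3)/(m - 6)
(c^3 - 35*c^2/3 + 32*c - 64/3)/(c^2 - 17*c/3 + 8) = (c^2 - 9*c + 8)/(c - 3)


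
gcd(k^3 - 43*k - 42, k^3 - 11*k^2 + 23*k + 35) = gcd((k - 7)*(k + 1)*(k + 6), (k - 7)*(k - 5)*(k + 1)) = k^2 - 6*k - 7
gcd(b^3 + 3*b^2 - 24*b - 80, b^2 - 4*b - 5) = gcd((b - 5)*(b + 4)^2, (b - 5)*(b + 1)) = b - 5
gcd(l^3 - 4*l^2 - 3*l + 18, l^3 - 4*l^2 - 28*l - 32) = l + 2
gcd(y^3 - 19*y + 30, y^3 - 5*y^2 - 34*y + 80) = y^2 + 3*y - 10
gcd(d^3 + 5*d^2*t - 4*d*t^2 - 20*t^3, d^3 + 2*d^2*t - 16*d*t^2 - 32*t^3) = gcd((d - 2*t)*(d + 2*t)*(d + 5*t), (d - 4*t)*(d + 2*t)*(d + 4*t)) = d + 2*t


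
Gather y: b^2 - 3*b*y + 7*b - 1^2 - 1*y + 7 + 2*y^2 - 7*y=b^2 + 7*b + 2*y^2 + y*(-3*b - 8) + 6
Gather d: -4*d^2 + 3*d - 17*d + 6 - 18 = -4*d^2 - 14*d - 12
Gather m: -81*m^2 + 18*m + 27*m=-81*m^2 + 45*m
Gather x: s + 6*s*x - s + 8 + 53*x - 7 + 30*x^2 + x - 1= 30*x^2 + x*(6*s + 54)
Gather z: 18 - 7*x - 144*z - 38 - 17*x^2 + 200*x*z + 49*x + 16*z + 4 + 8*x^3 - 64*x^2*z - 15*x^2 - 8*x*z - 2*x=8*x^3 - 32*x^2 + 40*x + z*(-64*x^2 + 192*x - 128) - 16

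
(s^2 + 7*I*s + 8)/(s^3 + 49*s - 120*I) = (s - I)/(s^2 - 8*I*s - 15)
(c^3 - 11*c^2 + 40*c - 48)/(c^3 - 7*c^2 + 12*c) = (c - 4)/c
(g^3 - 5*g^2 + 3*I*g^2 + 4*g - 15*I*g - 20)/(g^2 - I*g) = g - 5 + 4*I - 20*I/g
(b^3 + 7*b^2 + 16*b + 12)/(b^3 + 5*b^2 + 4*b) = (b^3 + 7*b^2 + 16*b + 12)/(b*(b^2 + 5*b + 4))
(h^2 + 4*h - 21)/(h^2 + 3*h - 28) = (h - 3)/(h - 4)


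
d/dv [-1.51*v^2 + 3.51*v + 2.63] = 3.51 - 3.02*v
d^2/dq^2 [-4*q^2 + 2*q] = -8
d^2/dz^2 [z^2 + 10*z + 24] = 2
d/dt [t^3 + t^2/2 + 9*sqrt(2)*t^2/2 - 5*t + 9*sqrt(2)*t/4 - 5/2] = 3*t^2 + t + 9*sqrt(2)*t - 5 + 9*sqrt(2)/4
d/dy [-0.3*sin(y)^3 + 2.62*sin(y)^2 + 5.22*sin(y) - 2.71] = (-0.9*sin(y)^2 + 5.24*sin(y) + 5.22)*cos(y)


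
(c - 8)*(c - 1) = c^2 - 9*c + 8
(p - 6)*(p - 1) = p^2 - 7*p + 6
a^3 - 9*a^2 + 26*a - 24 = (a - 4)*(a - 3)*(a - 2)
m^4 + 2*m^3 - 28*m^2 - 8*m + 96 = (m - 4)*(m - 2)*(m + 2)*(m + 6)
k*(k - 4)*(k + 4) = k^3 - 16*k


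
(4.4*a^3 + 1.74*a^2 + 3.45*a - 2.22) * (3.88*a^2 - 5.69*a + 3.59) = 17.072*a^5 - 18.2848*a^4 + 19.2814*a^3 - 21.9975*a^2 + 25.0173*a - 7.9698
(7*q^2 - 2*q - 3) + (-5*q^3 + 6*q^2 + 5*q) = -5*q^3 + 13*q^2 + 3*q - 3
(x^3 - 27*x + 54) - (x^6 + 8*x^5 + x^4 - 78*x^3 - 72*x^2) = -x^6 - 8*x^5 - x^4 + 79*x^3 + 72*x^2 - 27*x + 54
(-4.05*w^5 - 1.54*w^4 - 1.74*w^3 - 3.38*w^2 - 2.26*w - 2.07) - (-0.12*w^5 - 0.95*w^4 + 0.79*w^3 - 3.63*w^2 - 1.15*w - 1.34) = -3.93*w^5 - 0.59*w^4 - 2.53*w^3 + 0.25*w^2 - 1.11*w - 0.73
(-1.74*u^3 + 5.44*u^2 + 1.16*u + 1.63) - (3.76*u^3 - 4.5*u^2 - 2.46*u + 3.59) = -5.5*u^3 + 9.94*u^2 + 3.62*u - 1.96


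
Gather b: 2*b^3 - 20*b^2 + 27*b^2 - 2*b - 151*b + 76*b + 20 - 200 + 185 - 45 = 2*b^3 + 7*b^2 - 77*b - 40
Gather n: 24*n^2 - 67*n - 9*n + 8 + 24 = 24*n^2 - 76*n + 32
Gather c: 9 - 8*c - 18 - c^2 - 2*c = -c^2 - 10*c - 9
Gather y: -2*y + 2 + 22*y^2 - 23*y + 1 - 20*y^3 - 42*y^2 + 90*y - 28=-20*y^3 - 20*y^2 + 65*y - 25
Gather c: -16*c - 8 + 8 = -16*c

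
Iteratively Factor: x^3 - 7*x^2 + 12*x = (x - 3)*(x^2 - 4*x) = (x - 4)*(x - 3)*(x)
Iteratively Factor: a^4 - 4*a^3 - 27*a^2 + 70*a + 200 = (a - 5)*(a^3 + a^2 - 22*a - 40) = (a - 5)*(a + 4)*(a^2 - 3*a - 10) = (a - 5)*(a + 2)*(a + 4)*(a - 5)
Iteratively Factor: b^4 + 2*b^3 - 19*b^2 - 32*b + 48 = (b - 4)*(b^3 + 6*b^2 + 5*b - 12) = (b - 4)*(b + 4)*(b^2 + 2*b - 3) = (b - 4)*(b - 1)*(b + 4)*(b + 3)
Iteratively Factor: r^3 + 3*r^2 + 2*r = (r + 1)*(r^2 + 2*r) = (r + 1)*(r + 2)*(r)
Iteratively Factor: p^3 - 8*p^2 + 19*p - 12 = (p - 3)*(p^2 - 5*p + 4) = (p - 3)*(p - 1)*(p - 4)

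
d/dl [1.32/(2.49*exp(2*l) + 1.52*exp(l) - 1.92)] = (-6.5736*exp(l) - 2.0064)*exp(l)/(2.49*exp(2*l) + 1.52*exp(l) - 1.92)^2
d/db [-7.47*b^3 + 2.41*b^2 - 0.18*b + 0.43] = -22.41*b^2 + 4.82*b - 0.18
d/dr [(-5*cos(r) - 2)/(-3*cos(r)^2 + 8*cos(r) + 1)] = (15*cos(r)^2 + 12*cos(r) - 11)*sin(r)/(3*sin(r)^2 + 8*cos(r) - 2)^2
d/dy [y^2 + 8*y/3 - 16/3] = 2*y + 8/3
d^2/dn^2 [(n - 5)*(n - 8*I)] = 2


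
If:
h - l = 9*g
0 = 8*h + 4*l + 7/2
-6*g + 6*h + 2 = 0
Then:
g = -1/48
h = -17/48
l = -1/6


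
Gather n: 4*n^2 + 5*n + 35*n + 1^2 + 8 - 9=4*n^2 + 40*n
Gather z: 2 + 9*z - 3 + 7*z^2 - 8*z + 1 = 7*z^2 + z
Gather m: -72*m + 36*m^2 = 36*m^2 - 72*m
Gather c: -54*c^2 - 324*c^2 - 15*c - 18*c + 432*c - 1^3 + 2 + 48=-378*c^2 + 399*c + 49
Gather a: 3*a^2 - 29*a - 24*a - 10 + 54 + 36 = 3*a^2 - 53*a + 80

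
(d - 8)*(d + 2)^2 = d^3 - 4*d^2 - 28*d - 32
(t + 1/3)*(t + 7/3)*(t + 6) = t^3 + 26*t^2/3 + 151*t/9 + 14/3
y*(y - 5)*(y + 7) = y^3 + 2*y^2 - 35*y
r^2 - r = r*(r - 1)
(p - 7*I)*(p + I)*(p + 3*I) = p^3 - 3*I*p^2 + 25*p + 21*I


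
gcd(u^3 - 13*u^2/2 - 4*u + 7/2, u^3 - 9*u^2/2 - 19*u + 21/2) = u^2 - 15*u/2 + 7/2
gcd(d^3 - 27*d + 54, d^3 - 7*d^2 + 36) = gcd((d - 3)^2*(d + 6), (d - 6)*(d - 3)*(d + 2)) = d - 3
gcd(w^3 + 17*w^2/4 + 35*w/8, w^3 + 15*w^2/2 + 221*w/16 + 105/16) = w + 7/4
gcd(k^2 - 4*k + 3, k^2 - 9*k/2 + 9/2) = k - 3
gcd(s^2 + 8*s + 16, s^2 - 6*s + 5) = 1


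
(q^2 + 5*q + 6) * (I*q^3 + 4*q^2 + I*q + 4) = I*q^5 + 4*q^4 + 5*I*q^4 + 20*q^3 + 7*I*q^3 + 28*q^2 + 5*I*q^2 + 20*q + 6*I*q + 24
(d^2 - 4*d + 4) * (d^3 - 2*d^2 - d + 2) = d^5 - 6*d^4 + 11*d^3 - 2*d^2 - 12*d + 8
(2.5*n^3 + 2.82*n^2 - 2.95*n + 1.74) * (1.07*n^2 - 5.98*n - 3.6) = 2.675*n^5 - 11.9326*n^4 - 29.0201*n^3 + 9.3508*n^2 + 0.2148*n - 6.264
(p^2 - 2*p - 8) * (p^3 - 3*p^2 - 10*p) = p^5 - 5*p^4 - 12*p^3 + 44*p^2 + 80*p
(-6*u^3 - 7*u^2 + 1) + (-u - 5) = -6*u^3 - 7*u^2 - u - 4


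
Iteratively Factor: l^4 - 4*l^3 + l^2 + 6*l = (l - 3)*(l^3 - l^2 - 2*l) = l*(l - 3)*(l^2 - l - 2) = l*(l - 3)*(l - 2)*(l + 1)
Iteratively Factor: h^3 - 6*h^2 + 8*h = (h)*(h^2 - 6*h + 8) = h*(h - 2)*(h - 4)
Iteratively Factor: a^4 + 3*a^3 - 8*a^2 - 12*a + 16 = (a - 2)*(a^3 + 5*a^2 + 2*a - 8) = (a - 2)*(a + 2)*(a^2 + 3*a - 4) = (a - 2)*(a - 1)*(a + 2)*(a + 4)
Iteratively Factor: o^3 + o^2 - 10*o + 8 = (o - 2)*(o^2 + 3*o - 4) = (o - 2)*(o + 4)*(o - 1)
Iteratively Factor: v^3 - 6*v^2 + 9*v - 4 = (v - 1)*(v^2 - 5*v + 4) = (v - 4)*(v - 1)*(v - 1)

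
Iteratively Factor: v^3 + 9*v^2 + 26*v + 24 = (v + 3)*(v^2 + 6*v + 8) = (v + 3)*(v + 4)*(v + 2)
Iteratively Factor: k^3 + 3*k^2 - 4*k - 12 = (k + 3)*(k^2 - 4) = (k - 2)*(k + 3)*(k + 2)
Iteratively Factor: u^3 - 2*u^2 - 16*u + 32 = (u - 2)*(u^2 - 16) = (u - 2)*(u + 4)*(u - 4)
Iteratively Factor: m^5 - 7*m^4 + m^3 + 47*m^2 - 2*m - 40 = (m - 1)*(m^4 - 6*m^3 - 5*m^2 + 42*m + 40) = (m - 1)*(m + 1)*(m^3 - 7*m^2 + 2*m + 40) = (m - 4)*(m - 1)*(m + 1)*(m^2 - 3*m - 10) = (m - 5)*(m - 4)*(m - 1)*(m + 1)*(m + 2)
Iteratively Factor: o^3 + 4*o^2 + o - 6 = (o + 2)*(o^2 + 2*o - 3) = (o - 1)*(o + 2)*(o + 3)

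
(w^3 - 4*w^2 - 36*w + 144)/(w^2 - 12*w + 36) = (w^2 + 2*w - 24)/(w - 6)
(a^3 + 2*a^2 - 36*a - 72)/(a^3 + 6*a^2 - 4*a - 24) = (a - 6)/(a - 2)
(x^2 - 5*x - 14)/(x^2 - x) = (x^2 - 5*x - 14)/(x*(x - 1))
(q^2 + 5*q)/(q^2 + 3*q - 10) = q/(q - 2)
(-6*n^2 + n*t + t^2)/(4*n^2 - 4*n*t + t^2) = (3*n + t)/(-2*n + t)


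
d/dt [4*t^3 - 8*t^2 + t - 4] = 12*t^2 - 16*t + 1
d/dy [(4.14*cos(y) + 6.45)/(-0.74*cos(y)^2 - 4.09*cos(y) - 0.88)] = (3.0636*sin(y)^2 - 9.546*cos(y) - 25.8009)*sin(y)/(0.74*cos(y)^2 + 4.09*cos(y) + 0.88)^2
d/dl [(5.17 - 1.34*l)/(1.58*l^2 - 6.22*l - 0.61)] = (2.1172*l^2 - 16.3372*l + 32.9748)/(2.4964*l^4 - 19.6552*l^3 + 36.7608*l^2 + 7.5884*l + 0.3721)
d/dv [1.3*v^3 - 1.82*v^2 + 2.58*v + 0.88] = 3.9*v^2 - 3.64*v + 2.58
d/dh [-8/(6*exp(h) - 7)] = 48*exp(h)/(6*exp(h) - 7)^2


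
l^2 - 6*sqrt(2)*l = l*(l - 6*sqrt(2))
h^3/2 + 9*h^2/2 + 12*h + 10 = (h/2 + 1)*(h + 2)*(h + 5)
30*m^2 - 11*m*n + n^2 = (-6*m + n)*(-5*m + n)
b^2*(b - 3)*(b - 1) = b^4 - 4*b^3 + 3*b^2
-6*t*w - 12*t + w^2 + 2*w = (-6*t + w)*(w + 2)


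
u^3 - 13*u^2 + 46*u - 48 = (u - 8)*(u - 3)*(u - 2)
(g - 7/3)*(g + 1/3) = g^2 - 2*g - 7/9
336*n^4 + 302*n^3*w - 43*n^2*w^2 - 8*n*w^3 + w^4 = (-8*n + w)*(-7*n + w)*(n + w)*(6*n + w)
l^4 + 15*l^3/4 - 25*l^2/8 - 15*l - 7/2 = (l - 2)*(l + 1/4)*(l + 2)*(l + 7/2)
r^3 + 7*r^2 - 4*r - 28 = (r - 2)*(r + 2)*(r + 7)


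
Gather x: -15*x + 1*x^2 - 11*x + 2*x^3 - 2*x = 2*x^3 + x^2 - 28*x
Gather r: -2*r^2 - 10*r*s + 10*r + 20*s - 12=-2*r^2 + r*(10 - 10*s) + 20*s - 12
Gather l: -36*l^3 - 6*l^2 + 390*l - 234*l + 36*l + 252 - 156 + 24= -36*l^3 - 6*l^2 + 192*l + 120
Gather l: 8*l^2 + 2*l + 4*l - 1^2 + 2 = 8*l^2 + 6*l + 1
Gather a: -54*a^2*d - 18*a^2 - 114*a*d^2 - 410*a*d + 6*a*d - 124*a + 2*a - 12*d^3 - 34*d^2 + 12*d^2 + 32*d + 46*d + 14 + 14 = a^2*(-54*d - 18) + a*(-114*d^2 - 404*d - 122) - 12*d^3 - 22*d^2 + 78*d + 28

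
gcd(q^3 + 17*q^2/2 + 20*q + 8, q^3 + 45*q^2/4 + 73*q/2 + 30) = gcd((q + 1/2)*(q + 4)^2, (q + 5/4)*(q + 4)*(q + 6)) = q + 4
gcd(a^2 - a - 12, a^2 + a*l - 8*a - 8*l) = 1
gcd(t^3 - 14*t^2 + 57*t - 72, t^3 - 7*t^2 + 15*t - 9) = t^2 - 6*t + 9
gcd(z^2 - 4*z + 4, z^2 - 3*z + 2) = z - 2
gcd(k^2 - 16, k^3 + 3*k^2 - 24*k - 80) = k + 4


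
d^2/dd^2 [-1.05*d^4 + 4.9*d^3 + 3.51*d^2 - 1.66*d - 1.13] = -12.6*d^2 + 29.4*d + 7.02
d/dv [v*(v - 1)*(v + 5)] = 3*v^2 + 8*v - 5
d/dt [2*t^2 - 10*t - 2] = 4*t - 10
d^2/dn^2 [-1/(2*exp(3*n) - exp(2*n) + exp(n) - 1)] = (-2*(6*exp(2*n) - 2*exp(n) + 1)^2*exp(n) + (18*exp(2*n) - 4*exp(n) + 1)*(2*exp(3*n) - exp(2*n) + exp(n) - 1))*exp(n)/(2*exp(3*n) - exp(2*n) + exp(n) - 1)^3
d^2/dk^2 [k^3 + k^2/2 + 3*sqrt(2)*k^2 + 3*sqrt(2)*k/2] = 6*k + 1 + 6*sqrt(2)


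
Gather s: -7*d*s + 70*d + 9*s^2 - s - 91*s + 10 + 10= 70*d + 9*s^2 + s*(-7*d - 92) + 20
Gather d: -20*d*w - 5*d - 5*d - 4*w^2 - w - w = d*(-20*w - 10) - 4*w^2 - 2*w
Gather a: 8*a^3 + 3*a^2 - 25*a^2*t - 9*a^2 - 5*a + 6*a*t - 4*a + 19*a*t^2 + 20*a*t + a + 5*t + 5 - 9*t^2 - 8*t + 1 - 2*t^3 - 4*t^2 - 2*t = 8*a^3 + a^2*(-25*t - 6) + a*(19*t^2 + 26*t - 8) - 2*t^3 - 13*t^2 - 5*t + 6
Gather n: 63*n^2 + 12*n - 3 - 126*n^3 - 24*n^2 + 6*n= -126*n^3 + 39*n^2 + 18*n - 3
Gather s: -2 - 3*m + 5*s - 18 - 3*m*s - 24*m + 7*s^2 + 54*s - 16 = -27*m + 7*s^2 + s*(59 - 3*m) - 36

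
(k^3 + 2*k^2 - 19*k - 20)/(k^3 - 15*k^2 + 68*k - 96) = (k^2 + 6*k + 5)/(k^2 - 11*k + 24)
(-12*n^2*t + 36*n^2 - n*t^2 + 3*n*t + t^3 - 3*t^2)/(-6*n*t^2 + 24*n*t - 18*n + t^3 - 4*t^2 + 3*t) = (-12*n^2 - n*t + t^2)/(-6*n*t + 6*n + t^2 - t)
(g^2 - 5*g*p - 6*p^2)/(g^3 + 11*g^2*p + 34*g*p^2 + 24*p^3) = (g - 6*p)/(g^2 + 10*g*p + 24*p^2)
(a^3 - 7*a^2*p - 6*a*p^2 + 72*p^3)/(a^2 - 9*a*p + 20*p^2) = (-a^2 + 3*a*p + 18*p^2)/(-a + 5*p)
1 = 1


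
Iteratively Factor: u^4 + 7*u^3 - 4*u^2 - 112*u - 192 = (u + 4)*(u^3 + 3*u^2 - 16*u - 48) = (u + 3)*(u + 4)*(u^2 - 16) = (u + 3)*(u + 4)^2*(u - 4)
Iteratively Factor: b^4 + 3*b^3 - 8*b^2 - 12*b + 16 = (b - 1)*(b^3 + 4*b^2 - 4*b - 16) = (b - 2)*(b - 1)*(b^2 + 6*b + 8) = (b - 2)*(b - 1)*(b + 4)*(b + 2)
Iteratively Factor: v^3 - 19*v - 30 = (v - 5)*(v^2 + 5*v + 6) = (v - 5)*(v + 2)*(v + 3)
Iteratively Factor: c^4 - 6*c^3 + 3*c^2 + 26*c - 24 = (c + 2)*(c^3 - 8*c^2 + 19*c - 12) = (c - 4)*(c + 2)*(c^2 - 4*c + 3) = (c - 4)*(c - 3)*(c + 2)*(c - 1)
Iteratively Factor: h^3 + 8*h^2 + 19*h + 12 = (h + 4)*(h^2 + 4*h + 3) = (h + 3)*(h + 4)*(h + 1)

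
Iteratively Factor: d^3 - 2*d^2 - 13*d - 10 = (d - 5)*(d^2 + 3*d + 2) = (d - 5)*(d + 1)*(d + 2)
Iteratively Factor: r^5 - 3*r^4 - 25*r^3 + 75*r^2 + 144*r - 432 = (r + 3)*(r^4 - 6*r^3 - 7*r^2 + 96*r - 144) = (r - 4)*(r + 3)*(r^3 - 2*r^2 - 15*r + 36) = (r - 4)*(r - 3)*(r + 3)*(r^2 + r - 12) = (r - 4)*(r - 3)*(r + 3)*(r + 4)*(r - 3)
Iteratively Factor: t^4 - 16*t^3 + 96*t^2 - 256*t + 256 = (t - 4)*(t^3 - 12*t^2 + 48*t - 64) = (t - 4)^2*(t^2 - 8*t + 16) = (t - 4)^3*(t - 4)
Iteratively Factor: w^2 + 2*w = (w)*(w + 2)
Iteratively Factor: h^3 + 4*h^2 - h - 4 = (h - 1)*(h^2 + 5*h + 4) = (h - 1)*(h + 4)*(h + 1)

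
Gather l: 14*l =14*l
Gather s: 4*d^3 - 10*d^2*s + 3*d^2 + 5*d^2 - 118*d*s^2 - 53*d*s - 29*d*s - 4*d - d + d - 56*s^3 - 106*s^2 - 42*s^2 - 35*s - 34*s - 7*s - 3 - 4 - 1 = 4*d^3 + 8*d^2 - 4*d - 56*s^3 + s^2*(-118*d - 148) + s*(-10*d^2 - 82*d - 76) - 8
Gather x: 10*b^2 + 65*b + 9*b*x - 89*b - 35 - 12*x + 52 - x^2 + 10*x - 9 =10*b^2 - 24*b - x^2 + x*(9*b - 2) + 8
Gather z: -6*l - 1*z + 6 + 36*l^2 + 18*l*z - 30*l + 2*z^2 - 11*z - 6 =36*l^2 - 36*l + 2*z^2 + z*(18*l - 12)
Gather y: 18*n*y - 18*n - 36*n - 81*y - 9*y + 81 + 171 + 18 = -54*n + y*(18*n - 90) + 270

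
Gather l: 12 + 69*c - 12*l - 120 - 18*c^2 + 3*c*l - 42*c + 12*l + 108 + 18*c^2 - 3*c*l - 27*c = 0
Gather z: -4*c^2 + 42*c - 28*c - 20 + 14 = -4*c^2 + 14*c - 6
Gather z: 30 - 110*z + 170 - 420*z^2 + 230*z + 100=-420*z^2 + 120*z + 300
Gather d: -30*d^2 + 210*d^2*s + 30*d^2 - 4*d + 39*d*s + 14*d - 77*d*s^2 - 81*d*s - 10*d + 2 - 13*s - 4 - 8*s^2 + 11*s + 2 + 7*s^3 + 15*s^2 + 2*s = 210*d^2*s + d*(-77*s^2 - 42*s) + 7*s^3 + 7*s^2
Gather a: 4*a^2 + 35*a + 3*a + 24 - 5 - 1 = 4*a^2 + 38*a + 18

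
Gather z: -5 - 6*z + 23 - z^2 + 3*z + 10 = -z^2 - 3*z + 28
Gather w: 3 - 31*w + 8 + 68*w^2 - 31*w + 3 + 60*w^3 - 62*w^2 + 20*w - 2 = 60*w^3 + 6*w^2 - 42*w + 12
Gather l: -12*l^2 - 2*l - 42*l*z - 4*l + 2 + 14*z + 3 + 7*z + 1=-12*l^2 + l*(-42*z - 6) + 21*z + 6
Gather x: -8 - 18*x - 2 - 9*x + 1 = -27*x - 9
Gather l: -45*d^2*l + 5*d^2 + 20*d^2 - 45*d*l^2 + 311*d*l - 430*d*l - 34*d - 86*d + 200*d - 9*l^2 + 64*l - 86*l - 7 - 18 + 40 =25*d^2 + 80*d + l^2*(-45*d - 9) + l*(-45*d^2 - 119*d - 22) + 15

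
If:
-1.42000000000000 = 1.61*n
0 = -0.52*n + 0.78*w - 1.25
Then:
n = -0.88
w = 1.01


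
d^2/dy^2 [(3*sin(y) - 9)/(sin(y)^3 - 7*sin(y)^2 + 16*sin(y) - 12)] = 6*(-2*sin(y) + cos(2*y) + 2)/(sin(y) - 2)^4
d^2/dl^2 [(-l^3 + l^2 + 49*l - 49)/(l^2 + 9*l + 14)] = -54/(l^3 + 6*l^2 + 12*l + 8)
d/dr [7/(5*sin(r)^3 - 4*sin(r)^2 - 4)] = 7*(8 - 15*sin(r))*sin(r)*cos(r)/(-5*sin(r)^3 + 4*sin(r)^2 + 4)^2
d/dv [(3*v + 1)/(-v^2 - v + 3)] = (-3*v^2 - 3*v + (2*v + 1)*(3*v + 1) + 9)/(v^2 + v - 3)^2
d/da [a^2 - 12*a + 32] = 2*a - 12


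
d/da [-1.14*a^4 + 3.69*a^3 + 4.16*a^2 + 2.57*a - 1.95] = -4.56*a^3 + 11.07*a^2 + 8.32*a + 2.57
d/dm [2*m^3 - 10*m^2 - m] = 6*m^2 - 20*m - 1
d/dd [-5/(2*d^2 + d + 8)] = 5*(4*d + 1)/(2*d^2 + d + 8)^2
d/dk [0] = 0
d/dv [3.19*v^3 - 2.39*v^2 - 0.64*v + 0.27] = 9.57*v^2 - 4.78*v - 0.64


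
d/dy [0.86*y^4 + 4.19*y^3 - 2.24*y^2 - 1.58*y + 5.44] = 3.44*y^3 + 12.57*y^2 - 4.48*y - 1.58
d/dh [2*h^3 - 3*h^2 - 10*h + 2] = 6*h^2 - 6*h - 10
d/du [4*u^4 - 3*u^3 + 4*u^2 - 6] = u*(16*u^2 - 9*u + 8)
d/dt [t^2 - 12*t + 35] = 2*t - 12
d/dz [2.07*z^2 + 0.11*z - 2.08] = 4.14*z + 0.11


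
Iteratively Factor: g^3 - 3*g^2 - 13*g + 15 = (g - 5)*(g^2 + 2*g - 3) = (g - 5)*(g + 3)*(g - 1)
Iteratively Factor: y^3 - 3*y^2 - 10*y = (y - 5)*(y^2 + 2*y) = y*(y - 5)*(y + 2)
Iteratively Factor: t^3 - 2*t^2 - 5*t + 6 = (t + 2)*(t^2 - 4*t + 3) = (t - 3)*(t + 2)*(t - 1)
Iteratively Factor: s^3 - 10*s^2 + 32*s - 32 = (s - 4)*(s^2 - 6*s + 8) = (s - 4)*(s - 2)*(s - 4)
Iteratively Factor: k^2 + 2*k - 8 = (k - 2)*(k + 4)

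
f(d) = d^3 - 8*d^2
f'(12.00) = 240.00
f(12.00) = 576.00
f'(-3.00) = 75.00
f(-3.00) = -99.00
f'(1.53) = -17.46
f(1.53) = -15.15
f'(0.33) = -4.95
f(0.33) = -0.84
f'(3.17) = -20.57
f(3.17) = -48.54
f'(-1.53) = 31.50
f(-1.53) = -22.31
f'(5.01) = -4.86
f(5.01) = -75.05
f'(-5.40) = 173.88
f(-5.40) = -390.74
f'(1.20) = -14.88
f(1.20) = -9.79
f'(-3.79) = 103.73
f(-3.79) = -169.35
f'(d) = 3*d^2 - 16*d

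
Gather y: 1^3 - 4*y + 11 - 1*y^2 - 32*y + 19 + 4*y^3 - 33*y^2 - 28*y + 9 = 4*y^3 - 34*y^2 - 64*y + 40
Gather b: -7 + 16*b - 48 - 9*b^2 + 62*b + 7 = -9*b^2 + 78*b - 48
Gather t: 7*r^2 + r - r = 7*r^2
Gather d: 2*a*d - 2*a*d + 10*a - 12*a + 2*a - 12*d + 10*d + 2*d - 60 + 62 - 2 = 0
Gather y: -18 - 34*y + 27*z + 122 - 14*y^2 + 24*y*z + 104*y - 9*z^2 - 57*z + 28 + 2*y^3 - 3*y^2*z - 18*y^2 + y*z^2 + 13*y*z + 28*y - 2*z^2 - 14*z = 2*y^3 + y^2*(-3*z - 32) + y*(z^2 + 37*z + 98) - 11*z^2 - 44*z + 132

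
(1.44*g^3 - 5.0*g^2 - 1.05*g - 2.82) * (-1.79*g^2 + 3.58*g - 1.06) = -2.5776*g^5 + 14.1052*g^4 - 17.5469*g^3 + 6.5888*g^2 - 8.9826*g + 2.9892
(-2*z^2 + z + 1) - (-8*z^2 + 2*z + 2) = 6*z^2 - z - 1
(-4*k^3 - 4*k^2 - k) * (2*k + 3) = -8*k^4 - 20*k^3 - 14*k^2 - 3*k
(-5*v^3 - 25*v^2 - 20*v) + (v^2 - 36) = -5*v^3 - 24*v^2 - 20*v - 36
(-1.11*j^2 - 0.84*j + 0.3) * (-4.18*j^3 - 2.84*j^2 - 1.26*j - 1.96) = 4.6398*j^5 + 6.6636*j^4 + 2.5302*j^3 + 2.382*j^2 + 1.2684*j - 0.588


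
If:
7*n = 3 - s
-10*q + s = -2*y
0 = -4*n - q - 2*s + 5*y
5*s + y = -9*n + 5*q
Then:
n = 3/5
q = -1/8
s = -6/5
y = -1/40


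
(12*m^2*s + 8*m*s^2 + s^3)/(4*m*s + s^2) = (12*m^2 + 8*m*s + s^2)/(4*m + s)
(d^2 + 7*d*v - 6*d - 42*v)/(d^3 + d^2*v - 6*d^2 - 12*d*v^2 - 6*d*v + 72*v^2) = (-d - 7*v)/(-d^2 - d*v + 12*v^2)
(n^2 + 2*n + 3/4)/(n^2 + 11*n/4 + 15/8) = 2*(2*n + 1)/(4*n + 5)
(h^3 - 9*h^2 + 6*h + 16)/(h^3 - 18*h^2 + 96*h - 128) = (h + 1)/(h - 8)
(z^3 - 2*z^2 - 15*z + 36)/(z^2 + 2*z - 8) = (z^2 - 6*z + 9)/(z - 2)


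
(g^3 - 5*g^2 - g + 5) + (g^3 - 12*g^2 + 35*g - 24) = 2*g^3 - 17*g^2 + 34*g - 19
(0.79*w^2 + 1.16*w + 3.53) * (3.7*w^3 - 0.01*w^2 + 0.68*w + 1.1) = 2.923*w^5 + 4.2841*w^4 + 13.5866*w^3 + 1.6225*w^2 + 3.6764*w + 3.883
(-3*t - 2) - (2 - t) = -2*t - 4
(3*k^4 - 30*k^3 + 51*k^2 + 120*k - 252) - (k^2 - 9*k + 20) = 3*k^4 - 30*k^3 + 50*k^2 + 129*k - 272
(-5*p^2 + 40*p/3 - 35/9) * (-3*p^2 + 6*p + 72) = 15*p^4 - 70*p^3 - 805*p^2/3 + 2810*p/3 - 280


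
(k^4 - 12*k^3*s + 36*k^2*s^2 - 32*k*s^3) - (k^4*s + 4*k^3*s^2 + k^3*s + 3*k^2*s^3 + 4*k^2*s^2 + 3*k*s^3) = -k^4*s + k^4 - 4*k^3*s^2 - 13*k^3*s - 3*k^2*s^3 + 32*k^2*s^2 - 35*k*s^3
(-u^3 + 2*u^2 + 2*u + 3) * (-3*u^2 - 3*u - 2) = 3*u^5 - 3*u^4 - 10*u^3 - 19*u^2 - 13*u - 6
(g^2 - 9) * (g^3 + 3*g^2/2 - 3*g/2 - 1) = g^5 + 3*g^4/2 - 21*g^3/2 - 29*g^2/2 + 27*g/2 + 9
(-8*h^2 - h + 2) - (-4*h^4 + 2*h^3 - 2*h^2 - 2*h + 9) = 4*h^4 - 2*h^3 - 6*h^2 + h - 7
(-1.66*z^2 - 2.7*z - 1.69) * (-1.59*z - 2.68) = 2.6394*z^3 + 8.7418*z^2 + 9.9231*z + 4.5292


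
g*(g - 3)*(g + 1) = g^3 - 2*g^2 - 3*g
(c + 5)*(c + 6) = c^2 + 11*c + 30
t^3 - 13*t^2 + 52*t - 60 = (t - 6)*(t - 5)*(t - 2)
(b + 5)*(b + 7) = b^2 + 12*b + 35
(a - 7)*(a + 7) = a^2 - 49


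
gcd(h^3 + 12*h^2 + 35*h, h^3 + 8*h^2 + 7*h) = h^2 + 7*h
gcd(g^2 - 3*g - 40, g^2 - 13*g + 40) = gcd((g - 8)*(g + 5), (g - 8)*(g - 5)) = g - 8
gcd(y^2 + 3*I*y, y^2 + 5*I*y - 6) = y + 3*I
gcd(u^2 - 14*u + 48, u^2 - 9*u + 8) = u - 8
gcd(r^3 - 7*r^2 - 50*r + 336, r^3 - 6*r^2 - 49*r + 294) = r^2 + r - 42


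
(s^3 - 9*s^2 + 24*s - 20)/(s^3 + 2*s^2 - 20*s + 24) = (s - 5)/(s + 6)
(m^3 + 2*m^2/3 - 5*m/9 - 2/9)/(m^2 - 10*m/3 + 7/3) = (9*m^3 + 6*m^2 - 5*m - 2)/(3*(3*m^2 - 10*m + 7))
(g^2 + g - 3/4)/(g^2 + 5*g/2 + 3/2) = (g - 1/2)/(g + 1)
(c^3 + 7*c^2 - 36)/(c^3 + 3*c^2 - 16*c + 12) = (c + 3)/(c - 1)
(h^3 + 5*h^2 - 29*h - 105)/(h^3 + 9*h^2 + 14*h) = (h^2 - 2*h - 15)/(h*(h + 2))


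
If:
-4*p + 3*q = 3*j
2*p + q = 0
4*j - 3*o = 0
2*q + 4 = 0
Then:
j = -10/3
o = -40/9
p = 1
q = -2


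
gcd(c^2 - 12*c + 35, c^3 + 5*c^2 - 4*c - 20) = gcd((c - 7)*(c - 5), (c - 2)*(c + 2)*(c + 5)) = 1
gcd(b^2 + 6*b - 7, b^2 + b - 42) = b + 7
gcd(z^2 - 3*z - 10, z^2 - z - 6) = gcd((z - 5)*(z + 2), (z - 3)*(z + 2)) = z + 2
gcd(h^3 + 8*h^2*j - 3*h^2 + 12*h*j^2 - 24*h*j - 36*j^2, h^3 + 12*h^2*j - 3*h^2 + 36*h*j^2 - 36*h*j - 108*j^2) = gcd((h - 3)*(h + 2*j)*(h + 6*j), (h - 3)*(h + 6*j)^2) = h^2 + 6*h*j - 3*h - 18*j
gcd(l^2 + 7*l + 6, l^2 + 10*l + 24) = l + 6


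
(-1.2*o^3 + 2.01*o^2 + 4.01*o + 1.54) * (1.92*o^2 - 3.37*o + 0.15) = -2.304*o^5 + 7.9032*o^4 + 0.7455*o^3 - 10.2554*o^2 - 4.5883*o + 0.231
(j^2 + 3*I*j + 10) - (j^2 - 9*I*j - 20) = 12*I*j + 30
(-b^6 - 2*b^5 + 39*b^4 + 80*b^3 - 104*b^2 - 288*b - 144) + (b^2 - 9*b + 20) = -b^6 - 2*b^5 + 39*b^4 + 80*b^3 - 103*b^2 - 297*b - 124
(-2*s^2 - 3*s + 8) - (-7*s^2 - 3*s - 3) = 5*s^2 + 11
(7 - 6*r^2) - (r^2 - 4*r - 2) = -7*r^2 + 4*r + 9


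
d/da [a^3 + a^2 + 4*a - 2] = 3*a^2 + 2*a + 4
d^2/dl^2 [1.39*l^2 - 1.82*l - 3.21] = 2.78000000000000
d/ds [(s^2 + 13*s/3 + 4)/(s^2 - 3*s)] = 2*(-11*s^2 - 12*s + 18)/(3*s^2*(s^2 - 6*s + 9))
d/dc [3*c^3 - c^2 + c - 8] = 9*c^2 - 2*c + 1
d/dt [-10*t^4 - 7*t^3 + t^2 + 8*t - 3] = -40*t^3 - 21*t^2 + 2*t + 8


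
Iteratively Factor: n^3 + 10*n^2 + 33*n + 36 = (n + 3)*(n^2 + 7*n + 12) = (n + 3)*(n + 4)*(n + 3)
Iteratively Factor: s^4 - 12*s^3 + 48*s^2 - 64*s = (s)*(s^3 - 12*s^2 + 48*s - 64) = s*(s - 4)*(s^2 - 8*s + 16) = s*(s - 4)^2*(s - 4)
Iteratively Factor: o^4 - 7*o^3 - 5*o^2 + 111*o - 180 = (o - 3)*(o^3 - 4*o^2 - 17*o + 60) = (o - 5)*(o - 3)*(o^2 + o - 12) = (o - 5)*(o - 3)^2*(o + 4)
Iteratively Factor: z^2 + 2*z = (z + 2)*(z)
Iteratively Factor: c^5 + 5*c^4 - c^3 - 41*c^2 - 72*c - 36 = (c + 1)*(c^4 + 4*c^3 - 5*c^2 - 36*c - 36) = (c + 1)*(c + 2)*(c^3 + 2*c^2 - 9*c - 18) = (c + 1)*(c + 2)^2*(c^2 - 9) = (c + 1)*(c + 2)^2*(c + 3)*(c - 3)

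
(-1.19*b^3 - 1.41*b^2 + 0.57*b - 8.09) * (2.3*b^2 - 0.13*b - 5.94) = -2.737*b^5 - 3.0883*b^4 + 8.5629*b^3 - 10.3057*b^2 - 2.3341*b + 48.0546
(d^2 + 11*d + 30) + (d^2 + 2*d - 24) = 2*d^2 + 13*d + 6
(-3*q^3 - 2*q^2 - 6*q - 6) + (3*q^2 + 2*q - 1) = -3*q^3 + q^2 - 4*q - 7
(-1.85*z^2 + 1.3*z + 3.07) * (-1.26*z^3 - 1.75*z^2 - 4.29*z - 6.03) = 2.331*z^5 + 1.5995*z^4 + 1.7933*z^3 + 0.206000000000001*z^2 - 21.0093*z - 18.5121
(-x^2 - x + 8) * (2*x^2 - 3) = -2*x^4 - 2*x^3 + 19*x^2 + 3*x - 24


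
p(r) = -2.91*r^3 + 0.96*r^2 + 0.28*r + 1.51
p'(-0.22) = -0.56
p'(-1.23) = -15.29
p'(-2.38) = -53.74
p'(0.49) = -0.88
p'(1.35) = -13.04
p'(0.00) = 0.28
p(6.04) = -602.99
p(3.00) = -67.58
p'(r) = -8.73*r^2 + 1.92*r + 0.28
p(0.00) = 1.51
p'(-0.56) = -3.53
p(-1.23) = 8.03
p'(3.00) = -72.53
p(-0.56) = 2.17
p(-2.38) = 45.51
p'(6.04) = -306.61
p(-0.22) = 1.53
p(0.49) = 1.54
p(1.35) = -3.52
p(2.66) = -45.72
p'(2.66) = -56.38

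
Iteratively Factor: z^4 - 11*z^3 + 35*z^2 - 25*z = (z - 1)*(z^3 - 10*z^2 + 25*z) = z*(z - 1)*(z^2 - 10*z + 25) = z*(z - 5)*(z - 1)*(z - 5)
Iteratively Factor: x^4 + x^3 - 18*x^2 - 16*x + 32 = (x + 4)*(x^3 - 3*x^2 - 6*x + 8) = (x - 1)*(x + 4)*(x^2 - 2*x - 8) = (x - 1)*(x + 2)*(x + 4)*(x - 4)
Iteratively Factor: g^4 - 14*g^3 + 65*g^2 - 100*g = (g - 5)*(g^3 - 9*g^2 + 20*g) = (g - 5)^2*(g^2 - 4*g) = (g - 5)^2*(g - 4)*(g)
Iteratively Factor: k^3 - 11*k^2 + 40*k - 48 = (k - 4)*(k^2 - 7*k + 12) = (k - 4)*(k - 3)*(k - 4)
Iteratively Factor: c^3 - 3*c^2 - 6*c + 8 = (c - 1)*(c^2 - 2*c - 8) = (c - 4)*(c - 1)*(c + 2)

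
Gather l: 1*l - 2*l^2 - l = -2*l^2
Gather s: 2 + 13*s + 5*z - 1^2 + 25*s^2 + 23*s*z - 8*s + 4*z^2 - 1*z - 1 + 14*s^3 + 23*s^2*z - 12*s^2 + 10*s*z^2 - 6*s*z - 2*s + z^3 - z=14*s^3 + s^2*(23*z + 13) + s*(10*z^2 + 17*z + 3) + z^3 + 4*z^2 + 3*z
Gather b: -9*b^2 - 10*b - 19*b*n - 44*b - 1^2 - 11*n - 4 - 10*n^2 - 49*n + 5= -9*b^2 + b*(-19*n - 54) - 10*n^2 - 60*n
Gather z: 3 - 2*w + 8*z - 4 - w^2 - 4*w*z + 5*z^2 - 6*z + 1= -w^2 - 2*w + 5*z^2 + z*(2 - 4*w)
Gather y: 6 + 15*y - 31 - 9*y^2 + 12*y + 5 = -9*y^2 + 27*y - 20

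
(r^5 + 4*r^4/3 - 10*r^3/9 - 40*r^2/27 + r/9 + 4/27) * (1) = r^5 + 4*r^4/3 - 10*r^3/9 - 40*r^2/27 + r/9 + 4/27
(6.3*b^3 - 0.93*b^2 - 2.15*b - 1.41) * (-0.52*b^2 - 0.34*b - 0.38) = -3.276*b^5 - 1.6584*b^4 - 0.9598*b^3 + 1.8176*b^2 + 1.2964*b + 0.5358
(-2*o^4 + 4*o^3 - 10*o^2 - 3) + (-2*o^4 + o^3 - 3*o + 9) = -4*o^4 + 5*o^3 - 10*o^2 - 3*o + 6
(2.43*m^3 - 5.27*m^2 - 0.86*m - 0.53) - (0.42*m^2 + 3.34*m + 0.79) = 2.43*m^3 - 5.69*m^2 - 4.2*m - 1.32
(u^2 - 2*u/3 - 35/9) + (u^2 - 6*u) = 2*u^2 - 20*u/3 - 35/9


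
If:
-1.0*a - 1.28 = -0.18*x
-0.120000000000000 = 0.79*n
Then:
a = 0.18*x - 1.28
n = -0.15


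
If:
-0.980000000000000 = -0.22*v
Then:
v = 4.45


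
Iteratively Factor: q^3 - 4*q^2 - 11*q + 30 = (q - 5)*(q^2 + q - 6) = (q - 5)*(q - 2)*(q + 3)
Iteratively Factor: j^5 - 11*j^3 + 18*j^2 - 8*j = (j - 1)*(j^4 + j^3 - 10*j^2 + 8*j) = (j - 1)*(j + 4)*(j^3 - 3*j^2 + 2*j) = j*(j - 1)*(j + 4)*(j^2 - 3*j + 2) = j*(j - 2)*(j - 1)*(j + 4)*(j - 1)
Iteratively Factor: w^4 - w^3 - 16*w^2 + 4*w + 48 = (w - 4)*(w^3 + 3*w^2 - 4*w - 12) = (w - 4)*(w - 2)*(w^2 + 5*w + 6) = (w - 4)*(w - 2)*(w + 3)*(w + 2)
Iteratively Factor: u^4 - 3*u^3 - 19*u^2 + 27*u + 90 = (u - 3)*(u^3 - 19*u - 30) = (u - 3)*(u + 2)*(u^2 - 2*u - 15) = (u - 3)*(u + 2)*(u + 3)*(u - 5)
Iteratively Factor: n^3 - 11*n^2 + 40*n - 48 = (n - 3)*(n^2 - 8*n + 16) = (n - 4)*(n - 3)*(n - 4)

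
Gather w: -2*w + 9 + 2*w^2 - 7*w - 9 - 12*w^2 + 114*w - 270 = -10*w^2 + 105*w - 270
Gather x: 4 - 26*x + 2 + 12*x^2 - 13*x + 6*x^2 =18*x^2 - 39*x + 6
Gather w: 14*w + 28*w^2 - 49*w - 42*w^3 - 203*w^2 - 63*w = -42*w^3 - 175*w^2 - 98*w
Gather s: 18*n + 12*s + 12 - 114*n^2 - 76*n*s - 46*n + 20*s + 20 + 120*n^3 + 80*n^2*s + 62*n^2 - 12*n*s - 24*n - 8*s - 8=120*n^3 - 52*n^2 - 52*n + s*(80*n^2 - 88*n + 24) + 24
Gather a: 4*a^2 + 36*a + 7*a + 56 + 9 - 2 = 4*a^2 + 43*a + 63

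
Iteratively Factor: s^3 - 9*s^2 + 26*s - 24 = (s - 3)*(s^2 - 6*s + 8) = (s - 3)*(s - 2)*(s - 4)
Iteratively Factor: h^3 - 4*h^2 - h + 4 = (h + 1)*(h^2 - 5*h + 4) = (h - 4)*(h + 1)*(h - 1)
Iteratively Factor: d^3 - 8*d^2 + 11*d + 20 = (d - 5)*(d^2 - 3*d - 4) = (d - 5)*(d - 4)*(d + 1)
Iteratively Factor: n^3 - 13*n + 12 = (n - 1)*(n^2 + n - 12) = (n - 1)*(n + 4)*(n - 3)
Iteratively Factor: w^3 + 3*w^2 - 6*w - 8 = (w + 1)*(w^2 + 2*w - 8) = (w + 1)*(w + 4)*(w - 2)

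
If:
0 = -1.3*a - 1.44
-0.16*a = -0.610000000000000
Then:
No Solution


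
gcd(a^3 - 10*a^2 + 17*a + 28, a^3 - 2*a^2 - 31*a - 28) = a^2 - 6*a - 7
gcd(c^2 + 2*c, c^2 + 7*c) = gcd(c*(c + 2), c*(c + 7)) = c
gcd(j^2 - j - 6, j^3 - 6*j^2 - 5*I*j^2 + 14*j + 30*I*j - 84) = 1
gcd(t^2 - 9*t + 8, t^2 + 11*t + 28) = 1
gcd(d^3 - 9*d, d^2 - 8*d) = d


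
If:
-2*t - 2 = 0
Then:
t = -1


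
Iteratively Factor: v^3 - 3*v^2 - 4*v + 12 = (v + 2)*(v^2 - 5*v + 6) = (v - 2)*(v + 2)*(v - 3)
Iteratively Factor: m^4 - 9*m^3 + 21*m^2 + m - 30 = (m + 1)*(m^3 - 10*m^2 + 31*m - 30) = (m - 5)*(m + 1)*(m^2 - 5*m + 6) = (m - 5)*(m - 2)*(m + 1)*(m - 3)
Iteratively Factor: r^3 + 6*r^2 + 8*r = (r + 4)*(r^2 + 2*r) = (r + 2)*(r + 4)*(r)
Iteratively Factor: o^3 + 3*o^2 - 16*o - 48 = (o + 3)*(o^2 - 16) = (o + 3)*(o + 4)*(o - 4)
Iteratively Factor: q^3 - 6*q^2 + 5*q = (q)*(q^2 - 6*q + 5) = q*(q - 1)*(q - 5)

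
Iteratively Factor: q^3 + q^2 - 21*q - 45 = (q + 3)*(q^2 - 2*q - 15) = (q - 5)*(q + 3)*(q + 3)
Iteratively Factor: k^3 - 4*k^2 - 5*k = (k)*(k^2 - 4*k - 5) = k*(k - 5)*(k + 1)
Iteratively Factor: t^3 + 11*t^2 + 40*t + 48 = (t + 4)*(t^2 + 7*t + 12) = (t + 4)^2*(t + 3)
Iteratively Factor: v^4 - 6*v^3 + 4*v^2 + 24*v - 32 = (v - 2)*(v^3 - 4*v^2 - 4*v + 16) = (v - 2)*(v + 2)*(v^2 - 6*v + 8) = (v - 4)*(v - 2)*(v + 2)*(v - 2)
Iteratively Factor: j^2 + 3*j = (j)*(j + 3)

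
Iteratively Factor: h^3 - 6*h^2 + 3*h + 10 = (h + 1)*(h^2 - 7*h + 10) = (h - 5)*(h + 1)*(h - 2)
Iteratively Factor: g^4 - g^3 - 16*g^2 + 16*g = (g - 4)*(g^3 + 3*g^2 - 4*g) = (g - 4)*(g - 1)*(g^2 + 4*g) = g*(g - 4)*(g - 1)*(g + 4)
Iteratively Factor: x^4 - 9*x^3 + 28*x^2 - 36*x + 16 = (x - 2)*(x^3 - 7*x^2 + 14*x - 8) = (x - 2)*(x - 1)*(x^2 - 6*x + 8) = (x - 4)*(x - 2)*(x - 1)*(x - 2)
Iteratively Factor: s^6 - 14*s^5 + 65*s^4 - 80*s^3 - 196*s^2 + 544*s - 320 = (s + 2)*(s^5 - 16*s^4 + 97*s^3 - 274*s^2 + 352*s - 160) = (s - 5)*(s + 2)*(s^4 - 11*s^3 + 42*s^2 - 64*s + 32) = (s - 5)*(s - 2)*(s + 2)*(s^3 - 9*s^2 + 24*s - 16) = (s - 5)*(s - 4)*(s - 2)*(s + 2)*(s^2 - 5*s + 4) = (s - 5)*(s - 4)*(s - 2)*(s - 1)*(s + 2)*(s - 4)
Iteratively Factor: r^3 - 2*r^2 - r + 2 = (r - 1)*(r^2 - r - 2) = (r - 2)*(r - 1)*(r + 1)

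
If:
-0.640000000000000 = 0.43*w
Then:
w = -1.49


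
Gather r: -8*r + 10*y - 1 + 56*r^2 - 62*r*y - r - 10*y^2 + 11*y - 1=56*r^2 + r*(-62*y - 9) - 10*y^2 + 21*y - 2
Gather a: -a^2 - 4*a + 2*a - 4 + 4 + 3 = -a^2 - 2*a + 3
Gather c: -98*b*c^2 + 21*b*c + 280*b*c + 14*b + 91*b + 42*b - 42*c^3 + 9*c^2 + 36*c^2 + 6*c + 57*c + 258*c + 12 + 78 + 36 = 147*b - 42*c^3 + c^2*(45 - 98*b) + c*(301*b + 321) + 126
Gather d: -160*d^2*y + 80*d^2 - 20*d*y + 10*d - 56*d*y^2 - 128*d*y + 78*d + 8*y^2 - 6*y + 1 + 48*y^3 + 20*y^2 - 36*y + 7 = d^2*(80 - 160*y) + d*(-56*y^2 - 148*y + 88) + 48*y^3 + 28*y^2 - 42*y + 8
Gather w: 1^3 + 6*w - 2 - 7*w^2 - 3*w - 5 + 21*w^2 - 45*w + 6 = 14*w^2 - 42*w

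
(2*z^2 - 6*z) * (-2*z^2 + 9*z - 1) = -4*z^4 + 30*z^3 - 56*z^2 + 6*z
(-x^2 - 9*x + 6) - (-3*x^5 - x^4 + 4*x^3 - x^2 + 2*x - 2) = 3*x^5 + x^4 - 4*x^3 - 11*x + 8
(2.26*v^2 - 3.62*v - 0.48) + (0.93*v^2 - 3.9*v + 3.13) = 3.19*v^2 - 7.52*v + 2.65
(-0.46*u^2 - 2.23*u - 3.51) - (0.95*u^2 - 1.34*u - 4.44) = -1.41*u^2 - 0.89*u + 0.930000000000001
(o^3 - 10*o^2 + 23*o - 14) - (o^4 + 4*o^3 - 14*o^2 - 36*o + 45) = -o^4 - 3*o^3 + 4*o^2 + 59*o - 59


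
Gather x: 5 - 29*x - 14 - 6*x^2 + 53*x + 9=-6*x^2 + 24*x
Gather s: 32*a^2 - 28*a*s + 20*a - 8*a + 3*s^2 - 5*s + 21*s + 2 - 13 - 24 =32*a^2 + 12*a + 3*s^2 + s*(16 - 28*a) - 35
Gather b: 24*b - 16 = 24*b - 16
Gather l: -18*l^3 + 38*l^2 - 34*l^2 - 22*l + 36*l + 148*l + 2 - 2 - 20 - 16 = -18*l^3 + 4*l^2 + 162*l - 36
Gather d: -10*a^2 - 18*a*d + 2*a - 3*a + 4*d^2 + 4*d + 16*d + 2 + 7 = -10*a^2 - a + 4*d^2 + d*(20 - 18*a) + 9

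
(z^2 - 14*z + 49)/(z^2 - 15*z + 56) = (z - 7)/(z - 8)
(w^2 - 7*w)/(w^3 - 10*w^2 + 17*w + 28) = w/(w^2 - 3*w - 4)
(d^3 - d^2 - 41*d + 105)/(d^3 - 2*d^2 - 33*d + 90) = (d + 7)/(d + 6)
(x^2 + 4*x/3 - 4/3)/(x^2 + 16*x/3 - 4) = (x + 2)/(x + 6)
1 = 1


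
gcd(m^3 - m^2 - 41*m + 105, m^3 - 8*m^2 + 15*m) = m^2 - 8*m + 15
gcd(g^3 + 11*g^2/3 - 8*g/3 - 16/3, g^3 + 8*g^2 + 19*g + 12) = g^2 + 5*g + 4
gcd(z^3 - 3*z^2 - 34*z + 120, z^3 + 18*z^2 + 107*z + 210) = z + 6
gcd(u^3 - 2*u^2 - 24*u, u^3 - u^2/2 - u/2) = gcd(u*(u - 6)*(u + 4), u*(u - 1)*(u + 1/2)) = u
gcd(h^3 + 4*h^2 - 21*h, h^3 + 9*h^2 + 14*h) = h^2 + 7*h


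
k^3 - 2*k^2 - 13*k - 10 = (k - 5)*(k + 1)*(k + 2)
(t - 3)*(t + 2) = t^2 - t - 6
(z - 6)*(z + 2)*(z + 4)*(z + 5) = z^4 + 5*z^3 - 28*z^2 - 188*z - 240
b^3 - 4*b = b*(b - 2)*(b + 2)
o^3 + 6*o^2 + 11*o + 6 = (o + 1)*(o + 2)*(o + 3)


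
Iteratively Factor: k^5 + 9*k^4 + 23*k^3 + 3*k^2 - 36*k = (k - 1)*(k^4 + 10*k^3 + 33*k^2 + 36*k) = (k - 1)*(k + 3)*(k^3 + 7*k^2 + 12*k) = (k - 1)*(k + 3)*(k + 4)*(k^2 + 3*k) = (k - 1)*(k + 3)^2*(k + 4)*(k)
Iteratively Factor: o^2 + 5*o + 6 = (o + 2)*(o + 3)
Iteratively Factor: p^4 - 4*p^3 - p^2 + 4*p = (p - 4)*(p^3 - p) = (p - 4)*(p - 1)*(p^2 + p) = (p - 4)*(p - 1)*(p + 1)*(p)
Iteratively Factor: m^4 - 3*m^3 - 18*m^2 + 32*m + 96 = (m + 2)*(m^3 - 5*m^2 - 8*m + 48) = (m - 4)*(m + 2)*(m^2 - m - 12) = (m - 4)*(m + 2)*(m + 3)*(m - 4)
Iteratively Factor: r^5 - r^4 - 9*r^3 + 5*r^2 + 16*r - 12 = (r + 2)*(r^4 - 3*r^3 - 3*r^2 + 11*r - 6) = (r - 1)*(r + 2)*(r^3 - 2*r^2 - 5*r + 6) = (r - 1)*(r + 2)^2*(r^2 - 4*r + 3) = (r - 3)*(r - 1)*(r + 2)^2*(r - 1)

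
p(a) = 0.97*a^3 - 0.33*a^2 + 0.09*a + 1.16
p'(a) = 2.91*a^2 - 0.66*a + 0.09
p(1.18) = 2.40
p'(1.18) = 3.36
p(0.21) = 1.17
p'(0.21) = 0.08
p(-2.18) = -10.65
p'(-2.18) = 15.36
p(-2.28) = -12.26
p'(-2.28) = 16.72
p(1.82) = 6.08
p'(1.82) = 8.53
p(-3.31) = -37.93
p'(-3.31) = 34.16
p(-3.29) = -37.25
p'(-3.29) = 33.76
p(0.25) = 1.18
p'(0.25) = 0.11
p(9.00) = 682.37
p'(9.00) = 229.86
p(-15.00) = -3348.19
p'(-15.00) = 664.74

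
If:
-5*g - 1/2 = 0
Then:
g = -1/10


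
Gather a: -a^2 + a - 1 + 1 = -a^2 + a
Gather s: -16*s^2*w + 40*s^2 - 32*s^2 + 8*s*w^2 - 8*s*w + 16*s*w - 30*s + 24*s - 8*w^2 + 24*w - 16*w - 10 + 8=s^2*(8 - 16*w) + s*(8*w^2 + 8*w - 6) - 8*w^2 + 8*w - 2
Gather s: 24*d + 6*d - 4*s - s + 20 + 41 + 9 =30*d - 5*s + 70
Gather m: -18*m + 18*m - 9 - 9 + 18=0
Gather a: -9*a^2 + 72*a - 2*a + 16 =-9*a^2 + 70*a + 16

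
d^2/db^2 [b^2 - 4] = 2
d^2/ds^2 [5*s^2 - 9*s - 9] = 10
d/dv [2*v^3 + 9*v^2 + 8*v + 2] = 6*v^2 + 18*v + 8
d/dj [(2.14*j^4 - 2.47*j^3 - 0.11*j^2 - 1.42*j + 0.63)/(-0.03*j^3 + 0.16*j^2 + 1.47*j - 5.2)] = (-0.0642*j^6 + 0.6848*j^5 + 9.0389*j^4 - 51.859*j^3 + 38.6542*j^2 + 0.9424*j + 6.4579)/(0.0009*j^6 - 0.0096*j^5 - 0.0626*j^4 + 0.7824*j^3 + 0.4969*j^2 - 15.288*j + 27.04)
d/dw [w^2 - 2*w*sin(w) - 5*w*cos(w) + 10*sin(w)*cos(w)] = 5*w*sin(w) - 2*w*cos(w) + 2*w - 2*sin(w) - 5*cos(w) + 10*cos(2*w)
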